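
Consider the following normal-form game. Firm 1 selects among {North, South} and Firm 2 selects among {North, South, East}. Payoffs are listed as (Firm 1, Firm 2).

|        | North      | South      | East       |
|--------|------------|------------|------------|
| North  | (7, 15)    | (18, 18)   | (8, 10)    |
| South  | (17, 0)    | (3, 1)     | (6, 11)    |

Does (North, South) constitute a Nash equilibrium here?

Yes

Holding Firm 2 at South: Firm 1 gets 18 from North, versus 3 from South. No profitable deviation for Firm 1.
Holding Firm 1 at North: Firm 2 gets 18 from South, versus 15 from North, 10 from East. No profitable deviation for Firm 2 either.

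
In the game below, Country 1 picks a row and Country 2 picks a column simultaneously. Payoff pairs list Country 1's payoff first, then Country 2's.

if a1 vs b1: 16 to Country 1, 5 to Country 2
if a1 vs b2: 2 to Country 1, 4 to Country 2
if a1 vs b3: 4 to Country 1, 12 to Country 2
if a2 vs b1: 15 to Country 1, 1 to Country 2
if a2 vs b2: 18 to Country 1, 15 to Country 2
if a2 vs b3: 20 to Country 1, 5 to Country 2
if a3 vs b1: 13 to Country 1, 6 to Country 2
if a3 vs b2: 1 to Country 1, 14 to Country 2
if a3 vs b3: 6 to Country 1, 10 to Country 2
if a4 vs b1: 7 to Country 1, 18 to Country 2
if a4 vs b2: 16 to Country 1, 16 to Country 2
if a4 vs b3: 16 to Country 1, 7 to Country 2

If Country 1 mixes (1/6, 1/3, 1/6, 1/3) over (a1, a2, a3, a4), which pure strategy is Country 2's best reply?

Country 2's best reply maximizes expected payoff against the mix.
b1: (1/6)·5 + (1/3)·1 + (1/6)·6 + (1/3)·18 = 49/6
b2: (1/6)·4 + (1/3)·15 + (1/6)·14 + (1/3)·16 = 40/3
b3: (1/6)·12 + (1/3)·5 + (1/6)·10 + (1/3)·7 = 23/3
Highest expected payoff is 40/3, from b2.

b2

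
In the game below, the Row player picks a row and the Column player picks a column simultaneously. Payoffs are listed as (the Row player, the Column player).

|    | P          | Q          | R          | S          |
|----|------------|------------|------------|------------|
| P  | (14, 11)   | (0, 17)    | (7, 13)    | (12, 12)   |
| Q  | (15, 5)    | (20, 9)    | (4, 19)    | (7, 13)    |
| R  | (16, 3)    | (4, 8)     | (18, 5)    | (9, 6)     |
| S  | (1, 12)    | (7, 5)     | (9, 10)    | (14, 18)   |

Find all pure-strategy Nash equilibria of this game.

Check mutual best responses: a cell is a NE iff neither player can gain by unilaterally deviating.
The Row player's best responses — vs P: R (payoff 16); vs Q: Q (payoff 20); vs R: R (payoff 18); vs S: S (payoff 14).
The Column player's best responses — vs P: Q (payoff 17); vs Q: R (payoff 19); vs R: Q (payoff 8); vs S: S (payoff 18).
The only mutual best response is (S, S); neither player gains by switching there.

(S, S)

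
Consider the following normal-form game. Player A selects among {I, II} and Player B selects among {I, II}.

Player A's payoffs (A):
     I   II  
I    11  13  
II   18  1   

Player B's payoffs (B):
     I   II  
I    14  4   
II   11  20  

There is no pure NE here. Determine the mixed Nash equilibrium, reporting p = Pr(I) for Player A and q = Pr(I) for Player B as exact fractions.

p = 9/19, q = 12/19

Each player's mixing probability is pinned down by making the *other* player indifferent.
Player B indifferent between I and II: p·14 + (1−p)·11 = p·4 + (1−p)·20 ⟹ 11 + 3p = 20 + (-16)p ⟹ p = 9/19.
Player A indifferent between I and II: q·11 + (1−q)·13 = q·18 + (1−q)·1 ⟹ 13 + (-2)q = 1 + 17q ⟹ q = 12/19.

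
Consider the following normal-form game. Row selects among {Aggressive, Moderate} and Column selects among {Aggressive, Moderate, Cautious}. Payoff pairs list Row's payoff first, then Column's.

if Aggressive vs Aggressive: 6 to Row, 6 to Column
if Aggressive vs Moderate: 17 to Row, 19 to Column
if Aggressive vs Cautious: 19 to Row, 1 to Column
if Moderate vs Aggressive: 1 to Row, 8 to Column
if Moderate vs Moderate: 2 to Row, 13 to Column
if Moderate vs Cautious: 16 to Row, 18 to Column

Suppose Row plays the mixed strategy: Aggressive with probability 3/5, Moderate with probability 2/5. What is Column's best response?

Compute Column's expected payoff from each pure strategy against the given mix.
Aggressive: (3/5)·6 + (2/5)·8 = 34/5
Moderate: (3/5)·19 + (2/5)·13 = 83/5
Cautious: (3/5)·1 + (2/5)·18 = 39/5
Highest expected payoff is 83/5, from Moderate.

Moderate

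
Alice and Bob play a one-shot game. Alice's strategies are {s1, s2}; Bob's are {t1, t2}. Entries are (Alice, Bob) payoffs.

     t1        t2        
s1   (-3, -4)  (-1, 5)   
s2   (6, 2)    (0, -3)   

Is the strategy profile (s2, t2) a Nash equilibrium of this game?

Holding Bob at t2: Alice gets 0 from s2, versus -1 from s1. No profitable deviation for Alice.
Holding Alice at s2: Bob gets -3 from t2 but could get 2 by switching to t1. Bob has a profitable deviation.

No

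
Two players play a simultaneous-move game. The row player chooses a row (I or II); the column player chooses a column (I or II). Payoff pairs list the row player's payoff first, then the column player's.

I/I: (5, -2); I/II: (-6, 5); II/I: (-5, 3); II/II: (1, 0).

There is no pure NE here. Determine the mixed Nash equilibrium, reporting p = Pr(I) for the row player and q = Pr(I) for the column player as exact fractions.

p = 3/10, q = 7/17

Each player's mixing probability is pinned down by making the *other* player indifferent.
The column player indifferent between I and II: p·(-2) + (1−p)·3 = p·5 + (1−p)·0 ⟹ 3 + (-5)p = 0 + 5p ⟹ p = 3/10.
The row player indifferent between I and II: q·5 + (1−q)·(-6) = q·(-5) + (1−q)·1 ⟹ (-6) + 11q = 1 + (-6)q ⟹ q = 7/17.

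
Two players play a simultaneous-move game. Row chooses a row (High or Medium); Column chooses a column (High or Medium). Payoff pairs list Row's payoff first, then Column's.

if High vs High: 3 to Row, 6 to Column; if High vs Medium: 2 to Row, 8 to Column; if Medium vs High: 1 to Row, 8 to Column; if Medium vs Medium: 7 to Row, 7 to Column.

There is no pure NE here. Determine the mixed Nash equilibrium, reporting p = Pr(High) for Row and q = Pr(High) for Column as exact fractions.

In a mixed NE each player is indifferent between their pure strategies, so the opponent's mix sets the indifference.
Column indifferent between High and Medium: p·6 + (1−p)·8 = p·8 + (1−p)·7 ⟹ 8 + (-2)p = 7 + 1p ⟹ p = 1/3.
Row indifferent between High and Medium: q·3 + (1−q)·2 = q·1 + (1−q)·7 ⟹ 2 + 1q = 7 + (-6)q ⟹ q = 5/7.

p = 1/3, q = 5/7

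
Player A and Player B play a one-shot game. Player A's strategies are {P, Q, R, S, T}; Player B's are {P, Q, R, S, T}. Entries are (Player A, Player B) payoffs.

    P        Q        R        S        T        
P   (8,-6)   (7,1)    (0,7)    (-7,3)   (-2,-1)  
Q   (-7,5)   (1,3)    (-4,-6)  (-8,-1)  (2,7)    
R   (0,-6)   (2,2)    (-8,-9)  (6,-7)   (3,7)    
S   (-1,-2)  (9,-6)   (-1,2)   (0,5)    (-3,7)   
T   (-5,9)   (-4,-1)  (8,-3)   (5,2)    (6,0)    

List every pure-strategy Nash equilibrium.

No pure-strategy Nash equilibrium

Find each player's best response to every opponent strategy; NE are the intersections.
Player A's best responses — vs P: P (payoff 8); vs Q: S (payoff 9); vs R: T (payoff 8); vs S: R (payoff 6); vs T: T (payoff 6).
Player B's best responses — vs P: R (payoff 7); vs Q: T (payoff 7); vs R: T (payoff 7); vs S: T (payoff 7); vs T: P (payoff 9).
No cell has both players best-responding. For instance, Player A's best reply to P is P, but against P Player B prefers R over P.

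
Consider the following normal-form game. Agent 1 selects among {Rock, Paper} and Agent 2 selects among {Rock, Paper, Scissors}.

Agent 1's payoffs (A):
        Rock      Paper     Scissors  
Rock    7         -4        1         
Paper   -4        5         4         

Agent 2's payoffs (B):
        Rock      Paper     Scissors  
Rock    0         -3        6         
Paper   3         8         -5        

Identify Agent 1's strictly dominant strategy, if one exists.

None

A strategy is strictly dominant if it gives Agent 1 a strictly higher payoff than every other strategy, against every choice by the opponent.
Rock is not dominant: against Paper, Paper gives 5 > -4.
Paper is not dominant: against Rock, Rock gives 7 > -4.
No single strategy is best against every opponent action.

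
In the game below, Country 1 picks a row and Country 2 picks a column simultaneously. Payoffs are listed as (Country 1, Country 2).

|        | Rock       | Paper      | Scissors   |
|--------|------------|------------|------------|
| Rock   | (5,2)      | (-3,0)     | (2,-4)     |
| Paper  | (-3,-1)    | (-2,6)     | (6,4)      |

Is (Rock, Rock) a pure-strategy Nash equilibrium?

Holding Country 2 at Rock: Country 1 gets 5 from Rock, versus -3 from Paper. No profitable deviation for Country 1.
Holding Country 1 at Rock: Country 2 gets 2 from Rock, versus 0 from Paper, -4 from Scissors. No profitable deviation for Country 2 either.

Yes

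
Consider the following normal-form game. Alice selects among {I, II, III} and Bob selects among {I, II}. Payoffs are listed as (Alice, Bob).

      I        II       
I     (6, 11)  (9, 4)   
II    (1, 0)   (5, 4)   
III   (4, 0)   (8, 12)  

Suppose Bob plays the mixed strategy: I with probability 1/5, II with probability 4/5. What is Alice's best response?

I

Alice's best reply maximizes expected payoff against the mix.
I: (1/5)·6 + (4/5)·9 = 42/5
II: (1/5)·1 + (4/5)·5 = 21/5
III: (1/5)·4 + (4/5)·8 = 36/5
Highest expected payoff is 42/5, from I.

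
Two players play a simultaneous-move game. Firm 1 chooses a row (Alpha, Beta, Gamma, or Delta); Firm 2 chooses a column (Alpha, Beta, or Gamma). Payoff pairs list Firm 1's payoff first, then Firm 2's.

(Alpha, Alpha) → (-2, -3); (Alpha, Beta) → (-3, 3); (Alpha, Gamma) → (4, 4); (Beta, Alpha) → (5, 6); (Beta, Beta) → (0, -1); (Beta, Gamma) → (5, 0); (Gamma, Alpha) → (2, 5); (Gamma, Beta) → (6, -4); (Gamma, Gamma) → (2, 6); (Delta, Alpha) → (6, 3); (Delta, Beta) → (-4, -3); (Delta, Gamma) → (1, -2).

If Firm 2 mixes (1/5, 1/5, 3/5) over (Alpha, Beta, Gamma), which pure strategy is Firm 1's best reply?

Compute Firm 1's expected payoff from each pure strategy against the given mix.
Alpha: (1/5)·(-2) + (1/5)·(-3) + (3/5)·4 = 7/5
Beta: (1/5)·5 + (1/5)·0 + (3/5)·5 = 4
Gamma: (1/5)·2 + (1/5)·6 + (3/5)·2 = 14/5
Delta: (1/5)·6 + (1/5)·(-4) + (3/5)·1 = 1
Highest expected payoff is 4, from Beta.

Beta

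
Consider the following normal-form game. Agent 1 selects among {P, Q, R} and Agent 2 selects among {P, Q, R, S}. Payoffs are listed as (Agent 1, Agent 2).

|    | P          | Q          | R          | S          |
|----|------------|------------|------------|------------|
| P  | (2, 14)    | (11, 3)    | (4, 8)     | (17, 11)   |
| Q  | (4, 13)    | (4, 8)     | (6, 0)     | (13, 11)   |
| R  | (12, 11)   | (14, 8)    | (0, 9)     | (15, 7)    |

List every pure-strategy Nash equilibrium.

(R, P)

Find each player's best response to every opponent strategy; NE are the intersections.
Agent 1's best responses — vs P: R (payoff 12); vs Q: R (payoff 14); vs R: Q (payoff 6); vs S: P (payoff 17).
Agent 2's best responses — vs P: P (payoff 14); vs Q: P (payoff 13); vs R: P (payoff 11).
The only mutual best response is (R, P); neither player gains by switching there.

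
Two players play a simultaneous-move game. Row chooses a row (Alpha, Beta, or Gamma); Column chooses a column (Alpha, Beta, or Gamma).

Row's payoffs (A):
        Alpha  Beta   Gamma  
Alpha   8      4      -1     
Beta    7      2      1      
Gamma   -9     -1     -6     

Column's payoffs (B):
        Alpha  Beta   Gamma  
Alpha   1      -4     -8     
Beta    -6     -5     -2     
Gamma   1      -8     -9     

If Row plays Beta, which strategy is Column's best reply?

Gamma

With Row fixed at Beta, Column's payoffs are: Alpha → -6, Beta → -5, Gamma → -2.
The maximum is -2, achieved by Gamma.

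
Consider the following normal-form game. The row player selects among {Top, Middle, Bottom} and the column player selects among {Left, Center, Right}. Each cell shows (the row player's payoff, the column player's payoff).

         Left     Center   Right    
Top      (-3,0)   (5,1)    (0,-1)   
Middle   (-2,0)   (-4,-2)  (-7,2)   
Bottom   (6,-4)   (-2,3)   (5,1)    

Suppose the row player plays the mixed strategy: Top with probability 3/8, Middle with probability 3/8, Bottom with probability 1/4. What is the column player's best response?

Compute the column player's expected payoff from each pure strategy against the given mix.
Left: (3/8)·0 + (3/8)·0 + (1/4)·(-4) = -1
Center: (3/8)·1 + (3/8)·(-2) + (1/4)·3 = 3/8
Right: (3/8)·(-1) + (3/8)·2 + (1/4)·1 = 5/8
Highest expected payoff is 5/8, from Right.

Right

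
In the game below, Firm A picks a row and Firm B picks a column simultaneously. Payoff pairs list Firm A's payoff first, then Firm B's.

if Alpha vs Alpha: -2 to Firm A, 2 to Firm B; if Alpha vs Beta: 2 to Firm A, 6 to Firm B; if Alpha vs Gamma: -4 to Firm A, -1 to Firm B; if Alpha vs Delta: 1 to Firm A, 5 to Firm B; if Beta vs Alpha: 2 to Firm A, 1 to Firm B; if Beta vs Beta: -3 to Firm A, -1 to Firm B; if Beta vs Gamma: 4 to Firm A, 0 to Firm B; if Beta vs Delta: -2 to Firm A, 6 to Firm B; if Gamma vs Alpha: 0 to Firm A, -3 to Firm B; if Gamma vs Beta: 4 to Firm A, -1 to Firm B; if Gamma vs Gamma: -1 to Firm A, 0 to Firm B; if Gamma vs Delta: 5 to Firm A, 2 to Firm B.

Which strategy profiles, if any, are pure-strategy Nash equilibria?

(Gamma, Delta)

Find each player's best response to every opponent strategy; NE are the intersections.
Firm A's best responses — vs Alpha: Beta (payoff 2); vs Beta: Gamma (payoff 4); vs Gamma: Beta (payoff 4); vs Delta: Gamma (payoff 5).
Firm B's best responses — vs Alpha: Beta (payoff 6); vs Beta: Delta (payoff 6); vs Gamma: Delta (payoff 2).
The only mutual best response is (Gamma, Delta); neither player gains by switching there.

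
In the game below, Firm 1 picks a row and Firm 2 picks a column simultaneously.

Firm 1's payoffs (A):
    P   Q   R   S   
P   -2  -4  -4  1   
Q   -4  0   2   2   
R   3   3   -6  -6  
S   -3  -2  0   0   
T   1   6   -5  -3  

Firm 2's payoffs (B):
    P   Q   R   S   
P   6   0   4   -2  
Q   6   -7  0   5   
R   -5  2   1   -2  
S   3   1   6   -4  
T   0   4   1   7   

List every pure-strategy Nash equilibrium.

None

A profile is a Nash equilibrium when each player is best-responding to the other.
Firm 1's best responses — vs P: R (payoff 3); vs Q: T (payoff 6); vs R: Q (payoff 2); vs S: Q (payoff 2).
Firm 2's best responses — vs P: P (payoff 6); vs Q: P (payoff 6); vs R: Q (payoff 2); vs S: R (payoff 6); vs T: S (payoff 7).
No cell has both players best-responding. For instance, Firm 1's best reply to P is R, but against R Firm 2 prefers Q over P.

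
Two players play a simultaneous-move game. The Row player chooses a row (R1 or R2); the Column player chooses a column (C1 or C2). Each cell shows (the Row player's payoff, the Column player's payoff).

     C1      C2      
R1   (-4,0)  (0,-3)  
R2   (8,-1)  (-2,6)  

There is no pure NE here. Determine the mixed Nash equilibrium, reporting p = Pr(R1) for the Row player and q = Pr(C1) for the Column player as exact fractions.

Each player's mixing probability is pinned down by making the *other* player indifferent.
The Column player indifferent between C1 and C2: p·0 + (1−p)·(-1) = p·(-3) + (1−p)·6 ⟹ (-1) + 1p = 6 + (-9)p ⟹ p = 7/10.
The Row player indifferent between R1 and R2: q·(-4) + (1−q)·0 = q·8 + (1−q)·(-2) ⟹ 0 + (-4)q = (-2) + 10q ⟹ q = 1/7.

p = 7/10, q = 1/7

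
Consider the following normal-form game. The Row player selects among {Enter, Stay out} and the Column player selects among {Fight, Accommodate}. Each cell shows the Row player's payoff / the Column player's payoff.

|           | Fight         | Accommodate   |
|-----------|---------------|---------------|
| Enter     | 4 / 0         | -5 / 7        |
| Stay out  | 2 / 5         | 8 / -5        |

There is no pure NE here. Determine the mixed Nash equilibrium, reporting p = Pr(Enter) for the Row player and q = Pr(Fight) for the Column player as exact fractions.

p = 10/17, q = 13/15

In a mixed NE each player is indifferent between their pure strategies, so the opponent's mix sets the indifference.
The Column player indifferent between Fight and Accommodate: p·0 + (1−p)·5 = p·7 + (1−p)·(-5) ⟹ 5 + (-5)p = (-5) + 12p ⟹ p = 10/17.
The Row player indifferent between Enter and Stay out: q·4 + (1−q)·(-5) = q·2 + (1−q)·8 ⟹ (-5) + 9q = 8 + (-6)q ⟹ q = 13/15.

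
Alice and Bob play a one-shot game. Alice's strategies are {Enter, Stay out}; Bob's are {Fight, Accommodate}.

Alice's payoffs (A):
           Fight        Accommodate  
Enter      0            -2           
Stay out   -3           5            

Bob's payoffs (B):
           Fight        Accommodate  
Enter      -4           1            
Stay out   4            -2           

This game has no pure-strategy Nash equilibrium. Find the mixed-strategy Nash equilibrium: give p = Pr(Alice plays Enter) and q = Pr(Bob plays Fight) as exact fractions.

p = 6/11, q = 7/10

In a mixed NE each player is indifferent between their pure strategies, so the opponent's mix sets the indifference.
Bob indifferent between Fight and Accommodate: p·(-4) + (1−p)·4 = p·1 + (1−p)·(-2) ⟹ 4 + (-8)p = (-2) + 3p ⟹ p = 6/11.
Alice indifferent between Enter and Stay out: q·0 + (1−q)·(-2) = q·(-3) + (1−q)·5 ⟹ (-2) + 2q = 5 + (-8)q ⟹ q = 7/10.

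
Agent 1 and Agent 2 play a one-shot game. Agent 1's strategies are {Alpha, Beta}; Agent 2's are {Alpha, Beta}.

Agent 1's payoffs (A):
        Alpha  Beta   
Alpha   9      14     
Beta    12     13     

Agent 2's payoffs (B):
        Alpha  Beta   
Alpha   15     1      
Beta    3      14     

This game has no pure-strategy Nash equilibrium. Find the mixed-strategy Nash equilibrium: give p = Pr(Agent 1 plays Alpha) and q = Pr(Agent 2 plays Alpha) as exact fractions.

p = 11/25, q = 1/4

Each player's mixing probability is pinned down by making the *other* player indifferent.
Agent 2 indifferent between Alpha and Beta: p·15 + (1−p)·3 = p·1 + (1−p)·14 ⟹ 3 + 12p = 14 + (-13)p ⟹ p = 11/25.
Agent 1 indifferent between Alpha and Beta: q·9 + (1−q)·14 = q·12 + (1−q)·13 ⟹ 14 + (-5)q = 13 + (-1)q ⟹ q = 1/4.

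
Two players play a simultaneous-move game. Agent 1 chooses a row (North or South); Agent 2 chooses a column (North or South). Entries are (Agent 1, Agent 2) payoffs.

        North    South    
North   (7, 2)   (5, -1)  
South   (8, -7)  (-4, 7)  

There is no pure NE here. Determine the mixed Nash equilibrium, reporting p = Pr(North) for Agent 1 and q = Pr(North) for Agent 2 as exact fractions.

p = 14/17, q = 9/10

In a mixed NE each player is indifferent between their pure strategies, so the opponent's mix sets the indifference.
Agent 2 indifferent between North and South: p·2 + (1−p)·(-7) = p·(-1) + (1−p)·7 ⟹ (-7) + 9p = 7 + (-8)p ⟹ p = 14/17.
Agent 1 indifferent between North and South: q·7 + (1−q)·5 = q·8 + (1−q)·(-4) ⟹ 5 + 2q = (-4) + 12q ⟹ q = 9/10.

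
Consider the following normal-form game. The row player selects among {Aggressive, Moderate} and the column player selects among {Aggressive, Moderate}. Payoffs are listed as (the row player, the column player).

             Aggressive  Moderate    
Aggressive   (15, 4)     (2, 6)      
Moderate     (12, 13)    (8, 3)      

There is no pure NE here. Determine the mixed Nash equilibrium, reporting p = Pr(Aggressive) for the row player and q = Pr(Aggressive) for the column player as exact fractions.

In a mixed NE each player is indifferent between their pure strategies, so the opponent's mix sets the indifference.
The column player indifferent between Aggressive and Moderate: p·4 + (1−p)·13 = p·6 + (1−p)·3 ⟹ 13 + (-9)p = 3 + 3p ⟹ p = 5/6.
The row player indifferent between Aggressive and Moderate: q·15 + (1−q)·2 = q·12 + (1−q)·8 ⟹ 2 + 13q = 8 + 4q ⟹ q = 2/3.

p = 5/6, q = 2/3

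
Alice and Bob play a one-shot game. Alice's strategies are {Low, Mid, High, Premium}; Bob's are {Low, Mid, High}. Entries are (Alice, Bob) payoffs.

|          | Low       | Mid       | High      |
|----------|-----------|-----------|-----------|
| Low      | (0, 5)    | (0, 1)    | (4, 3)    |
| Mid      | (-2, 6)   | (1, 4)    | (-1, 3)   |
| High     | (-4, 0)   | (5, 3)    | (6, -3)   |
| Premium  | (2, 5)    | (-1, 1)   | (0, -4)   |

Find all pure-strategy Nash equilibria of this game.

(High, Mid) and (Premium, Low)

A profile is a Nash equilibrium when each player is best-responding to the other.
Alice's best responses — vs Low: Premium (payoff 2); vs Mid: High (payoff 5); vs High: High (payoff 6).
Bob's best responses — vs Low: Low (payoff 5); vs Mid: Low (payoff 6); vs High: Mid (payoff 3); vs Premium: Low (payoff 5).
Mutual best responses occur at (High, Mid) and (Premium, Low); at each, neither player gains by switching.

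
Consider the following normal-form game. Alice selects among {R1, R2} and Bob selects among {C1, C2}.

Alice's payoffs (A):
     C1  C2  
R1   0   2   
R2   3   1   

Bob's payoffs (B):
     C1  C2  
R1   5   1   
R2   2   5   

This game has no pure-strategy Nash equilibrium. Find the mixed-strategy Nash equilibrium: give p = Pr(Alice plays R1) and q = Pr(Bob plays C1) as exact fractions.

p = 3/7, q = 1/4

In a mixed NE each player is indifferent between their pure strategies, so the opponent's mix sets the indifference.
Bob indifferent between C1 and C2: p·5 + (1−p)·2 = p·1 + (1−p)·5 ⟹ 2 + 3p = 5 + (-4)p ⟹ p = 3/7.
Alice indifferent between R1 and R2: q·0 + (1−q)·2 = q·3 + (1−q)·1 ⟹ 2 + (-2)q = 1 + 2q ⟹ q = 1/4.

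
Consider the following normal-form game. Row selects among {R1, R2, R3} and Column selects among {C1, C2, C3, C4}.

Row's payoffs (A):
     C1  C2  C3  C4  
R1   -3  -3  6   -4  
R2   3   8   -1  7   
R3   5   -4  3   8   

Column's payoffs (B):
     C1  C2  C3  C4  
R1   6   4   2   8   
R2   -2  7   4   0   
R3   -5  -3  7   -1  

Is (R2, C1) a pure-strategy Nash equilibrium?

No

Holding Column at C1: Row gets 3 from R2 but could get 5 by switching to R3. Row has a profitable deviation.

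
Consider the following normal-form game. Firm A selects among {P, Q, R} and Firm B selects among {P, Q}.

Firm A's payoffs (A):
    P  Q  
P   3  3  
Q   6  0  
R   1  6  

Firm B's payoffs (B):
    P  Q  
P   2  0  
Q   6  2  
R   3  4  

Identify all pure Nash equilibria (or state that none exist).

A profile is a Nash equilibrium when each player is best-responding to the other.
Firm A's best responses — vs P: Q (payoff 6); vs Q: R (payoff 6).
Firm B's best responses — vs P: P (payoff 2); vs Q: P (payoff 6); vs R: Q (payoff 4).
Mutual best responses occur at (Q, P) and (R, Q); at each, neither player gains by switching.

(Q, P) and (R, Q)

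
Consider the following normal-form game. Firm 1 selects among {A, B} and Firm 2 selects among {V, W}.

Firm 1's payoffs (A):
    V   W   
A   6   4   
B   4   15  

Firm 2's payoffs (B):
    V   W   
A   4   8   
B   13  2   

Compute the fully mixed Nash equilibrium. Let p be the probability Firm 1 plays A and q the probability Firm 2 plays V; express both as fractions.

p = 11/15, q = 11/13

In a mixed NE each player is indifferent between their pure strategies, so the opponent's mix sets the indifference.
Firm 2 indifferent between V and W: p·4 + (1−p)·13 = p·8 + (1−p)·2 ⟹ 13 + (-9)p = 2 + 6p ⟹ p = 11/15.
Firm 1 indifferent between A and B: q·6 + (1−q)·4 = q·4 + (1−q)·15 ⟹ 4 + 2q = 15 + (-11)q ⟹ q = 11/13.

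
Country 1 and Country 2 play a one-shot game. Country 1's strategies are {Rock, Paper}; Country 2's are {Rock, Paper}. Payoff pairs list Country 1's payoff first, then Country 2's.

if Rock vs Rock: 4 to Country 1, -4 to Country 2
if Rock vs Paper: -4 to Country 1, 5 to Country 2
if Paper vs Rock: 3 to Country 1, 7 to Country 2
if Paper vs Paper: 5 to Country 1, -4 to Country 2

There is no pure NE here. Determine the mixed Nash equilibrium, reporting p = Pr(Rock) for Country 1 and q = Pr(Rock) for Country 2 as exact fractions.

Each player's mixing probability is pinned down by making the *other* player indifferent.
Country 2 indifferent between Rock and Paper: p·(-4) + (1−p)·7 = p·5 + (1−p)·(-4) ⟹ 7 + (-11)p = (-4) + 9p ⟹ p = 11/20.
Country 1 indifferent between Rock and Paper: q·4 + (1−q)·(-4) = q·3 + (1−q)·5 ⟹ (-4) + 8q = 5 + (-2)q ⟹ q = 9/10.

p = 11/20, q = 9/10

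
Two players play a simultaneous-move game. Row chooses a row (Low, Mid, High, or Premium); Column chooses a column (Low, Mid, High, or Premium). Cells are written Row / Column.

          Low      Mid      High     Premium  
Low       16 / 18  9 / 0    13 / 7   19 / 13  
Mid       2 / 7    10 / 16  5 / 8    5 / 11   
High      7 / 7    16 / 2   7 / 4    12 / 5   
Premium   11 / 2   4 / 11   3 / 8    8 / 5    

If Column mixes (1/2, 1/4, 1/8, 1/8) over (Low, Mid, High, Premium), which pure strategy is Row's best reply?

Low

Row's best reply maximizes expected payoff against the mix.
Low: (1/2)·16 + (1/4)·9 + (1/8)·13 + (1/8)·19 = 57/4
Mid: (1/2)·2 + (1/4)·10 + (1/8)·5 + (1/8)·5 = 19/4
High: (1/2)·7 + (1/4)·16 + (1/8)·7 + (1/8)·12 = 79/8
Premium: (1/2)·11 + (1/4)·4 + (1/8)·3 + (1/8)·8 = 63/8
Highest expected payoff is 57/4, from Low.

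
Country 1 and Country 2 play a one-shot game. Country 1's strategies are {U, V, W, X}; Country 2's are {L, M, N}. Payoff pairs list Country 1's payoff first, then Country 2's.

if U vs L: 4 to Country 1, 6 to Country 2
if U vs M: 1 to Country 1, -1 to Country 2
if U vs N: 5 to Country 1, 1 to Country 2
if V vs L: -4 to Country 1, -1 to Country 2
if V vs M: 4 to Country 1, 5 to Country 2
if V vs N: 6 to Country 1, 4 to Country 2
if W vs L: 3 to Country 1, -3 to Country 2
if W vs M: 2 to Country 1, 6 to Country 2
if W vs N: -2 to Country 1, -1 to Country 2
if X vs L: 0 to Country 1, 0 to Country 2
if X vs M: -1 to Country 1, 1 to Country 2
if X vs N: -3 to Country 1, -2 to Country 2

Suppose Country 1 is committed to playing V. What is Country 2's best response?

With Country 1 fixed at V, Country 2's payoffs are: L → -1, M → 5, N → 4.
The maximum is 5, achieved by M.

M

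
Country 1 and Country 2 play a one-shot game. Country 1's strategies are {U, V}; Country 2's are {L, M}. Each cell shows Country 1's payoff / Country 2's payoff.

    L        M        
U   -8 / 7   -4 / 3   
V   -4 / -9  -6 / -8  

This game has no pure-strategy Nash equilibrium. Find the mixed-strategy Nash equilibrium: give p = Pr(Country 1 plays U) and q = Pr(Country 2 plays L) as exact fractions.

p = 1/5, q = 1/3

Each player's mixing probability is pinned down by making the *other* player indifferent.
Country 2 indifferent between L and M: p·7 + (1−p)·(-9) = p·3 + (1−p)·(-8) ⟹ (-9) + 16p = (-8) + 11p ⟹ p = 1/5.
Country 1 indifferent between U and V: q·(-8) + (1−q)·(-4) = q·(-4) + (1−q)·(-6) ⟹ (-4) + (-4)q = (-6) + 2q ⟹ q = 1/3.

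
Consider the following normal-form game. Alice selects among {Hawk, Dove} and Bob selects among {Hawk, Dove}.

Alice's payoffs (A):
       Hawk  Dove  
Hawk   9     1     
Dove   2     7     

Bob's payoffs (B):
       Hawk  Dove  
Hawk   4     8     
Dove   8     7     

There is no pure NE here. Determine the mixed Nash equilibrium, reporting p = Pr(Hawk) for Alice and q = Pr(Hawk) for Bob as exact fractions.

p = 1/5, q = 6/13

Each player's mixing probability is pinned down by making the *other* player indifferent.
Bob indifferent between Hawk and Dove: p·4 + (1−p)·8 = p·8 + (1−p)·7 ⟹ 8 + (-4)p = 7 + 1p ⟹ p = 1/5.
Alice indifferent between Hawk and Dove: q·9 + (1−q)·1 = q·2 + (1−q)·7 ⟹ 1 + 8q = 7 + (-5)q ⟹ q = 6/13.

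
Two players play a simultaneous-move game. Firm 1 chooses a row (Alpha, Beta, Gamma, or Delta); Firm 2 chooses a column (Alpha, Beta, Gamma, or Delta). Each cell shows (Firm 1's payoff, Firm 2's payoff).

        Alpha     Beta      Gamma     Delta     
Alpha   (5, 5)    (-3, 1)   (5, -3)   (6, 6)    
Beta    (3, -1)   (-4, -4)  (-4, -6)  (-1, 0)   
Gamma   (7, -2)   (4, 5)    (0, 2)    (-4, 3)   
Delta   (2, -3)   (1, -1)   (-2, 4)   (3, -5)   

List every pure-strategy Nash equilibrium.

Check mutual best responses: a cell is a NE iff neither player can gain by unilaterally deviating.
Firm 1's best responses — vs Alpha: Gamma (payoff 7); vs Beta: Gamma (payoff 4); vs Gamma: Alpha (payoff 5); vs Delta: Alpha (payoff 6).
Firm 2's best responses — vs Alpha: Delta (payoff 6); vs Beta: Delta (payoff 0); vs Gamma: Beta (payoff 5); vs Delta: Gamma (payoff 4).
Mutual best responses occur at (Alpha, Delta) and (Gamma, Beta); at each, neither player gains by switching.

(Alpha, Delta) and (Gamma, Beta)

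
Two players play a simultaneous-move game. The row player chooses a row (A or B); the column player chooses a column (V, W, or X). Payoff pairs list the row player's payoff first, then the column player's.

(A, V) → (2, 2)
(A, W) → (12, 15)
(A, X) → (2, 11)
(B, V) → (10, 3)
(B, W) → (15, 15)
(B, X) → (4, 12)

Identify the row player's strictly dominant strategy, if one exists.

B

Check whether one of the row player's strategies beats all alternatives regardless of what the opponent does.
B strictly dominates: vs V: 10 > 2; vs W: 15 > 12; vs X: 4 > 2.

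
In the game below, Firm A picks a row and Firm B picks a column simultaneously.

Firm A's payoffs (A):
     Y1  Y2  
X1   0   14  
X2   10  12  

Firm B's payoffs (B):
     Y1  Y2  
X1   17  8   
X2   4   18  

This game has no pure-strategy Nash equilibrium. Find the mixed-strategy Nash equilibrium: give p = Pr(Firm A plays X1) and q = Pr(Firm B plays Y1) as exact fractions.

In a mixed NE each player is indifferent between their pure strategies, so the opponent's mix sets the indifference.
Firm B indifferent between Y1 and Y2: p·17 + (1−p)·4 = p·8 + (1−p)·18 ⟹ 4 + 13p = 18 + (-10)p ⟹ p = 14/23.
Firm A indifferent between X1 and X2: q·0 + (1−q)·14 = q·10 + (1−q)·12 ⟹ 14 + (-14)q = 12 + (-2)q ⟹ q = 1/6.

p = 14/23, q = 1/6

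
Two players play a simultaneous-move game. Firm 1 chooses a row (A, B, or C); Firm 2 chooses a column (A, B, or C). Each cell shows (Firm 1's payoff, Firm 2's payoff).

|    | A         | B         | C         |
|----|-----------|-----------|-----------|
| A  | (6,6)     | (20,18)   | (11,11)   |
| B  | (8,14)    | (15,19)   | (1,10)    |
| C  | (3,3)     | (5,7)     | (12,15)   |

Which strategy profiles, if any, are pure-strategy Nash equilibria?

A profile is a Nash equilibrium when each player is best-responding to the other.
Firm 1's best responses — vs A: B (payoff 8); vs B: A (payoff 20); vs C: C (payoff 12).
Firm 2's best responses — vs A: B (payoff 18); vs B: B (payoff 19); vs C: C (payoff 15).
Mutual best responses occur at (A, B) and (C, C); at each, neither player gains by switching.

(A, B) and (C, C)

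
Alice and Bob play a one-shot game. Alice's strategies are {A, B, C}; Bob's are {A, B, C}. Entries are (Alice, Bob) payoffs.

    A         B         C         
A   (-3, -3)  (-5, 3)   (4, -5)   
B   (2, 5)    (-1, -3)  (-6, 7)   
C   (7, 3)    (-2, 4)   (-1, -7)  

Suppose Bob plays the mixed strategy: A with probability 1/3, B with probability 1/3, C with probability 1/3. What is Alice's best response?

C

Alice's best reply maximizes expected payoff against the mix.
A: (1/3)·(-3) + (1/3)·(-5) + (1/3)·4 = -4/3
B: (1/3)·2 + (1/3)·(-1) + (1/3)·(-6) = -5/3
C: (1/3)·7 + (1/3)·(-2) + (1/3)·(-1) = 4/3
Highest expected payoff is 4/3, from C.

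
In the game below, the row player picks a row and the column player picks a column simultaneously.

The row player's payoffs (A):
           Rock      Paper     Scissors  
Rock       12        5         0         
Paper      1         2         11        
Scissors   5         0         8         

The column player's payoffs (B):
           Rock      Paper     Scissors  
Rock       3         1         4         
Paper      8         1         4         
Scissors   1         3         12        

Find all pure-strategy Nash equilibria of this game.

Check mutual best responses: a cell is a NE iff neither player can gain by unilaterally deviating.
The row player's best responses — vs Rock: Rock (payoff 12); vs Paper: Rock (payoff 5); vs Scissors: Paper (payoff 11).
The column player's best responses — vs Rock: Scissors (payoff 4); vs Paper: Rock (payoff 8); vs Scissors: Scissors (payoff 12).
No cell has both players best-responding. For instance, the row player's best reply to Rock is Rock, but against Rock the column player prefers Scissors over Rock.

No pure-strategy Nash equilibrium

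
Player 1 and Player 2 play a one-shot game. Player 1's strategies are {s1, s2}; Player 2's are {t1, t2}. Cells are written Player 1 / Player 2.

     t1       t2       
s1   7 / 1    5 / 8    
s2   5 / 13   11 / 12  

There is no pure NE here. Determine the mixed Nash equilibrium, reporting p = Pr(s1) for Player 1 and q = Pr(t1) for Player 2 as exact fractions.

p = 1/8, q = 3/4

In a mixed NE each player is indifferent between their pure strategies, so the opponent's mix sets the indifference.
Player 2 indifferent between t1 and t2: p·1 + (1−p)·13 = p·8 + (1−p)·12 ⟹ 13 + (-12)p = 12 + (-4)p ⟹ p = 1/8.
Player 1 indifferent between s1 and s2: q·7 + (1−q)·5 = q·5 + (1−q)·11 ⟹ 5 + 2q = 11 + (-6)q ⟹ q = 3/4.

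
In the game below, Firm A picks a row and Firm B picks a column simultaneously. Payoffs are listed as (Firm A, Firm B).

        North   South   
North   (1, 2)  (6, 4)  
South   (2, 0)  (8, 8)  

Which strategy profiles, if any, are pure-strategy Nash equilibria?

Check mutual best responses: a cell is a NE iff neither player can gain by unilaterally deviating.
Firm A's best responses — vs North: South (payoff 2); vs South: South (payoff 8).
Firm B's best responses — vs North: South (payoff 4); vs South: South (payoff 8).
The only mutual best response is (South, South); neither player gains by switching there.

(South, South)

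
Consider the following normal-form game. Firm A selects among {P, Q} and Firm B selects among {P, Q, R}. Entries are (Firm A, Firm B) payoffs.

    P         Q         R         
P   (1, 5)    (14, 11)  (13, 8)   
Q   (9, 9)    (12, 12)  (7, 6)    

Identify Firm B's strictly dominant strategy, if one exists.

A strategy is strictly dominant if it gives Firm B a strictly higher payoff than every other strategy, against every choice by the opponent.
Q strictly dominates: vs P: 11 > each of {5, 8}; vs Q: 12 > each of {9, 6}.

Q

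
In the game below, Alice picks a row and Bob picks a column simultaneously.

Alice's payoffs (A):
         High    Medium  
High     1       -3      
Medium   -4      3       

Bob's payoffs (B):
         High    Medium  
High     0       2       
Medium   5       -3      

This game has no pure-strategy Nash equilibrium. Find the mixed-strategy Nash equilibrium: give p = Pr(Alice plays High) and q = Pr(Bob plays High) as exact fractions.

p = 4/5, q = 6/11

In a mixed NE each player is indifferent between their pure strategies, so the opponent's mix sets the indifference.
Bob indifferent between High and Medium: p·0 + (1−p)·5 = p·2 + (1−p)·(-3) ⟹ 5 + (-5)p = (-3) + 5p ⟹ p = 4/5.
Alice indifferent between High and Medium: q·1 + (1−q)·(-3) = q·(-4) + (1−q)·3 ⟹ (-3) + 4q = 3 + (-7)q ⟹ q = 6/11.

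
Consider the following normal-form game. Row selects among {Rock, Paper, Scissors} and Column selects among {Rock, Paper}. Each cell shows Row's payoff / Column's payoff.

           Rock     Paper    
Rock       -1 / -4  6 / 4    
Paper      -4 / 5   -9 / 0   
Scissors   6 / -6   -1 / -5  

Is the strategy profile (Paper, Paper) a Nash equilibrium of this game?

Holding Column at Paper: Row gets -9 from Paper but could get 6 by switching to Rock. Row has a profitable deviation.

No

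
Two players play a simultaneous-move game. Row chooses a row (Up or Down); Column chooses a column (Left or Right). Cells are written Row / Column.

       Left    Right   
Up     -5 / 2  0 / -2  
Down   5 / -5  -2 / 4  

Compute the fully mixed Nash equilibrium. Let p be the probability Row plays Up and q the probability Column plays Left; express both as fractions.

Each player's mixing probability is pinned down by making the *other* player indifferent.
Column indifferent between Left and Right: p·2 + (1−p)·(-5) = p·(-2) + (1−p)·4 ⟹ (-5) + 7p = 4 + (-6)p ⟹ p = 9/13.
Row indifferent between Up and Down: q·(-5) + (1−q)·0 = q·5 + (1−q)·(-2) ⟹ 0 + (-5)q = (-2) + 7q ⟹ q = 1/6.

p = 9/13, q = 1/6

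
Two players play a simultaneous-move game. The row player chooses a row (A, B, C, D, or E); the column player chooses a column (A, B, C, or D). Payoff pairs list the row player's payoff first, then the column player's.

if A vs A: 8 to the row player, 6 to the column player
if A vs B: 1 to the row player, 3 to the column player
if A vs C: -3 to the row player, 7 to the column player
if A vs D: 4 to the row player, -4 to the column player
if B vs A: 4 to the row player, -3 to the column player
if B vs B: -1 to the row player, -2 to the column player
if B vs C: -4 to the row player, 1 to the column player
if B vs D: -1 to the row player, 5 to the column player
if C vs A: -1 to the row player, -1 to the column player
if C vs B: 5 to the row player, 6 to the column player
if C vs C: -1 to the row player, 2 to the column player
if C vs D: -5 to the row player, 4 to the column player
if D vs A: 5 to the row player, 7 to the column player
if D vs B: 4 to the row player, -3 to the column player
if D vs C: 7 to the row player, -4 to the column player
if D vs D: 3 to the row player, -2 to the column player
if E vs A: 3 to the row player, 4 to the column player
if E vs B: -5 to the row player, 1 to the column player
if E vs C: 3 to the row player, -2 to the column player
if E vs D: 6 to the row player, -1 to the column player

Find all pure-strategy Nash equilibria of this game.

A profile is a Nash equilibrium when each player is best-responding to the other.
The row player's best responses — vs A: A (payoff 8); vs B: C (payoff 5); vs C: D (payoff 7); vs D: E (payoff 6).
The column player's best responses — vs A: C (payoff 7); vs B: D (payoff 5); vs C: B (payoff 6); vs D: A (payoff 7); vs E: A (payoff 4).
The only mutual best response is (C, B); neither player gains by switching there.

(C, B)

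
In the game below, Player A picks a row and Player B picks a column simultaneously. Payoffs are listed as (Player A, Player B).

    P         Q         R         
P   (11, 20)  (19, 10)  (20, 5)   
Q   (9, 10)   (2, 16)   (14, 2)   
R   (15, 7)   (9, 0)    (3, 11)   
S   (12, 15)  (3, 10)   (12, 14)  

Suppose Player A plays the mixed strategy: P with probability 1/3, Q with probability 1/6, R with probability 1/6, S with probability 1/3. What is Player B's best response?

Player B's best reply maximizes expected payoff against the mix.
P: (1/3)·20 + (1/6)·10 + (1/6)·7 + (1/3)·15 = 29/2
Q: (1/3)·10 + (1/6)·16 + (1/6)·0 + (1/3)·10 = 28/3
R: (1/3)·5 + (1/6)·2 + (1/6)·11 + (1/3)·14 = 17/2
Highest expected payoff is 29/2, from P.

P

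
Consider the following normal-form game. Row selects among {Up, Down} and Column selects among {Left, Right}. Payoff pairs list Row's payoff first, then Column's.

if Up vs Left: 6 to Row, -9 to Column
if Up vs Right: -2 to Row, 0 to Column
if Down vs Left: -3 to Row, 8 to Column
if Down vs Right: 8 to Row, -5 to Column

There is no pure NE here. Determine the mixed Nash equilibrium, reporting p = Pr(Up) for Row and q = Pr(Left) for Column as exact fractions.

Each player's mixing probability is pinned down by making the *other* player indifferent.
Column indifferent between Left and Right: p·(-9) + (1−p)·8 = p·0 + (1−p)·(-5) ⟹ 8 + (-17)p = (-5) + 5p ⟹ p = 13/22.
Row indifferent between Up and Down: q·6 + (1−q)·(-2) = q·(-3) + (1−q)·8 ⟹ (-2) + 8q = 8 + (-11)q ⟹ q = 10/19.

p = 13/22, q = 10/19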